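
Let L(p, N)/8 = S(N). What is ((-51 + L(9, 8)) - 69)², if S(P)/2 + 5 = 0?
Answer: 40000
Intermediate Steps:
S(P) = -10 (S(P) = -10 + 2*0 = -10 + 0 = -10)
L(p, N) = -80 (L(p, N) = 8*(-10) = -80)
((-51 + L(9, 8)) - 69)² = ((-51 - 80) - 69)² = (-131 - 69)² = (-200)² = 40000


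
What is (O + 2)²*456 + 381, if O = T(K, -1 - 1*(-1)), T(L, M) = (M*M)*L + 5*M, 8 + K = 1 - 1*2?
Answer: 2205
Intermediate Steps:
K = -9 (K = -8 + (1 - 1*2) = -8 + (1 - 2) = -8 - 1 = -9)
T(L, M) = 5*M + L*M² (T(L, M) = M²*L + 5*M = L*M² + 5*M = 5*M + L*M²)
O = 0 (O = (-1 - 1*(-1))*(5 - 9*(-1 - 1*(-1))) = (-1 + 1)*(5 - 9*(-1 + 1)) = 0*(5 - 9*0) = 0*(5 + 0) = 0*5 = 0)
(O + 2)²*456 + 381 = (0 + 2)²*456 + 381 = 2²*456 + 381 = 4*456 + 381 = 1824 + 381 = 2205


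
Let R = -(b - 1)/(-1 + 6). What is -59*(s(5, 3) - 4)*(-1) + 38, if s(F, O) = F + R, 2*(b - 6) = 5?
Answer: 17/2 ≈ 8.5000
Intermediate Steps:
b = 17/2 (b = 6 + (1/2)*5 = 6 + 5/2 = 17/2 ≈ 8.5000)
R = -3/2 (R = -(17/2 - 1)/(-1 + 6) = -15/(2*5) = -1*3/2 = -3/2 ≈ -1.5000)
s(F, O) = -3/2 + F (s(F, O) = F - 3/2 = -3/2 + F)
-59*(s(5, 3) - 4)*(-1) + 38 = -59*((-3/2 + 5) - 4)*(-1) + 38 = -59*(7/2 - 4)*(-1) + 38 = -(-59)*(-1)/2 + 38 = -59*1/2 + 38 = -59/2 + 38 = 17/2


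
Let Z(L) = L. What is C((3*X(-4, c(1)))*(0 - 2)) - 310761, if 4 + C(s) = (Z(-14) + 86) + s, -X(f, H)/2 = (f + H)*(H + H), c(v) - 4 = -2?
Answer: -310789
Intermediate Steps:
c(v) = 2 (c(v) = 4 - 2 = 2)
X(f, H) = -4*H*(H + f) (X(f, H) = -2*(f + H)*(H + H) = -2*(H + f)*2*H = -4*H*(H + f))
C(s) = 68 + s (C(s) = -4 + ((-14 + 86) + s) = -4 + (72 + s) = 68 + s)
C((3*X(-4, c(1)))*(0 - 2)) - 310761 = (68 + (3*(-4*2*(2 - 4)))*(0 - 2)) - 310761 = (68 + (3*(-4*2*(-2)))*(-2)) - 310761 = (68 + (3*16)*(-2)) - 310761 = (68 + 48*(-2)) - 310761 = (68 - 96) - 310761 = -28 - 310761 = -310789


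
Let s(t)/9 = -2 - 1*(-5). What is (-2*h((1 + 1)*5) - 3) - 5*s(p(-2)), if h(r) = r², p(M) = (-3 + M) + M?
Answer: -338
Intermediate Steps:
p(M) = -3 + 2*M
s(t) = 27 (s(t) = 9*(-2 - 1*(-5)) = 9*(-2 + 5) = 9*3 = 27)
(-2*h((1 + 1)*5) - 3) - 5*s(p(-2)) = (-2*25*(1 + 1)² - 3) - 5*27 = (-2*(2*5)² - 3) - 135 = (-2*10² - 3) - 135 = (-2*100 - 3) - 135 = (-200 - 3) - 135 = -203 - 135 = -338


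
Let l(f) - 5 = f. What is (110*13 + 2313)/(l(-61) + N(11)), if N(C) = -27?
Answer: -3743/83 ≈ -45.096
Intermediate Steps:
l(f) = 5 + f
(110*13 + 2313)/(l(-61) + N(11)) = (110*13 + 2313)/((5 - 61) - 27) = (1430 + 2313)/(-56 - 27) = 3743/(-83) = 3743*(-1/83) = -3743/83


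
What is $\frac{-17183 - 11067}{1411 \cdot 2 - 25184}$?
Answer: $\frac{14125}{11181} \approx 1.2633$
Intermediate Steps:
$\frac{-17183 - 11067}{1411 \cdot 2 - 25184} = - \frac{28250}{2822 - 25184} = - \frac{28250}{-22362} = \left(-28250\right) \left(- \frac{1}{22362}\right) = \frac{14125}{11181}$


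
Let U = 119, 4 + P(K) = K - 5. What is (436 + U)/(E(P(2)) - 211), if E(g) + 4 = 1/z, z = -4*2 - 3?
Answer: -6105/2366 ≈ -2.5803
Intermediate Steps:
P(K) = -9 + K (P(K) = -4 + (K - 5) = -4 + (-5 + K) = -9 + K)
z = -11 (z = -8 - 3 = -11)
E(g) = -45/11 (E(g) = -4 + 1/(-11) = -4 - 1/11 = -45/11)
(436 + U)/(E(P(2)) - 211) = (436 + 119)/(-45/11 - 211) = 555/(-2366/11) = 555*(-11/2366) = -6105/2366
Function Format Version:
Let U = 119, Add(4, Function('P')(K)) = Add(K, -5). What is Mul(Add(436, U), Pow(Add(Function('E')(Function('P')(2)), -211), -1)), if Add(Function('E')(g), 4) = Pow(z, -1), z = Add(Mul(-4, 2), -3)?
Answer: Rational(-6105, 2366) ≈ -2.5803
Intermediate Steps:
Function('P')(K) = Add(-9, K) (Function('P')(K) = Add(-4, Add(K, -5)) = Add(-4, Add(-5, K)) = Add(-9, K))
z = -11 (z = Add(-8, -3) = -11)
Function('E')(g) = Rational(-45, 11) (Function('E')(g) = Add(-4, Pow(-11, -1)) = Add(-4, Rational(-1, 11)) = Rational(-45, 11))
Mul(Add(436, U), Pow(Add(Function('E')(Function('P')(2)), -211), -1)) = Mul(Add(436, 119), Pow(Add(Rational(-45, 11), -211), -1)) = Mul(555, Pow(Rational(-2366, 11), -1)) = Mul(555, Rational(-11, 2366)) = Rational(-6105, 2366)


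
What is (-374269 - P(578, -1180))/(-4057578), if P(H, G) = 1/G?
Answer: 147212473/1595980680 ≈ 0.092239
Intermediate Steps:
(-374269 - P(578, -1180))/(-4057578) = (-374269 - 1/(-1180))/(-4057578) = (-374269 - 1*(-1/1180))*(-1/4057578) = (-374269 + 1/1180)*(-1/4057578) = -441637419/1180*(-1/4057578) = 147212473/1595980680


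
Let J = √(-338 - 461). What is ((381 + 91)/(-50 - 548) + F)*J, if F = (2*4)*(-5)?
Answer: -12196*I*√799/299 ≈ -1153.0*I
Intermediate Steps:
F = -40 (F = 8*(-5) = -40)
J = I*√799 (J = √(-799) = I*√799 ≈ 28.267*I)
((381 + 91)/(-50 - 548) + F)*J = ((381 + 91)/(-50 - 548) - 40)*(I*√799) = (472/(-598) - 40)*(I*√799) = (472*(-1/598) - 40)*(I*√799) = (-236/299 - 40)*(I*√799) = -12196*I*√799/299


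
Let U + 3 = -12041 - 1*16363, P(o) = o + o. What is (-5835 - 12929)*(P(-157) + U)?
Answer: 538920844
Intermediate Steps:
P(o) = 2*o
U = -28407 (U = -3 + (-12041 - 1*16363) = -3 + (-12041 - 16363) = -3 - 28404 = -28407)
(-5835 - 12929)*(P(-157) + U) = (-5835 - 12929)*(2*(-157) - 28407) = -18764*(-314 - 28407) = -18764*(-28721) = 538920844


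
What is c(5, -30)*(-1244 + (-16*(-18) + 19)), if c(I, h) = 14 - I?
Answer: -8433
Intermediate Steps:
c(5, -30)*(-1244 + (-16*(-18) + 19)) = (14 - 1*5)*(-1244 + (-16*(-18) + 19)) = (14 - 5)*(-1244 + (288 + 19)) = 9*(-1244 + 307) = 9*(-937) = -8433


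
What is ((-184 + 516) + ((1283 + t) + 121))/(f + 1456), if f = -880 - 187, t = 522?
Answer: 2258/389 ≈ 5.8046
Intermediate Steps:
f = -1067
((-184 + 516) + ((1283 + t) + 121))/(f + 1456) = ((-184 + 516) + ((1283 + 522) + 121))/(-1067 + 1456) = (332 + (1805 + 121))/389 = (332 + 1926)*(1/389) = 2258*(1/389) = 2258/389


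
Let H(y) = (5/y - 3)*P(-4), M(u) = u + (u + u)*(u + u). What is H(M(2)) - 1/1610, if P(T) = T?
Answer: 157771/14490 ≈ 10.888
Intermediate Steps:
M(u) = u + 4*u² (M(u) = u + (2*u)*(2*u) = u + 4*u²)
H(y) = 12 - 20/y (H(y) = (5/y - 3)*(-4) = (-3 + 5/y)*(-4) = 12 - 20/y)
H(M(2)) - 1/1610 = (12 - 20*1/(2*(1 + 4*2))) - 1/1610 = (12 - 20*1/(2*(1 + 8))) - 1*1/1610 = (12 - 20/(2*9)) - 1/1610 = (12 - 20/18) - 1/1610 = (12 - 20*1/18) - 1/1610 = (12 - 10/9) - 1/1610 = 98/9 - 1/1610 = 157771/14490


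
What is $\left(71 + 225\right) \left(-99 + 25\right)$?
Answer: $-21904$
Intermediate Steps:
$\left(71 + 225\right) \left(-99 + 25\right) = 296 \left(-74\right) = -21904$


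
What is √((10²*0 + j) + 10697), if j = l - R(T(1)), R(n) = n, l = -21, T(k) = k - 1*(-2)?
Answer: √10673 ≈ 103.31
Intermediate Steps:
T(k) = 2 + k (T(k) = k + 2 = 2 + k)
j = -24 (j = -21 - (2 + 1) = -21 - 1*3 = -21 - 3 = -24)
√((10²*0 + j) + 10697) = √((10²*0 - 24) + 10697) = √((100*0 - 24) + 10697) = √((0 - 24) + 10697) = √(-24 + 10697) = √10673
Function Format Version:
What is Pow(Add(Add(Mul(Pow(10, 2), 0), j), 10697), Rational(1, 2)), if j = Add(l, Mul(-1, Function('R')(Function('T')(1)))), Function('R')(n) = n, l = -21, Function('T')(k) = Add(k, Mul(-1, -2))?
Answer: Pow(10673, Rational(1, 2)) ≈ 103.31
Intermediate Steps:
Function('T')(k) = Add(2, k) (Function('T')(k) = Add(k, 2) = Add(2, k))
j = -24 (j = Add(-21, Mul(-1, Add(2, 1))) = Add(-21, Mul(-1, 3)) = Add(-21, -3) = -24)
Pow(Add(Add(Mul(Pow(10, 2), 0), j), 10697), Rational(1, 2)) = Pow(Add(Add(Mul(Pow(10, 2), 0), -24), 10697), Rational(1, 2)) = Pow(Add(Add(Mul(100, 0), -24), 10697), Rational(1, 2)) = Pow(Add(Add(0, -24), 10697), Rational(1, 2)) = Pow(Add(-24, 10697), Rational(1, 2)) = Pow(10673, Rational(1, 2))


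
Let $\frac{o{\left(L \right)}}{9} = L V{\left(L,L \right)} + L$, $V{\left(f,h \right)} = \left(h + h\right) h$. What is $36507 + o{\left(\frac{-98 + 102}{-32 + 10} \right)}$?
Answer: $\frac{48588495}{1331} \approx 36505.0$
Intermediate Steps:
$V{\left(f,h \right)} = 2 h^{2}$ ($V{\left(f,h \right)} = 2 h h = 2 h^{2}$)
$o{\left(L \right)} = 9 L + 18 L^{3}$ ($o{\left(L \right)} = 9 \left(L 2 L^{2} + L\right) = 9 \left(2 L^{3} + L\right) = 9 \left(L + 2 L^{3}\right) = 9 L + 18 L^{3}$)
$36507 + o{\left(\frac{-98 + 102}{-32 + 10} \right)} = 36507 + \left(9 \frac{-98 + 102}{-32 + 10} + 18 \left(\frac{-98 + 102}{-32 + 10}\right)^{3}\right) = 36507 + \left(9 \frac{4}{-22} + 18 \left(\frac{4}{-22}\right)^{3}\right) = 36507 + \left(9 \cdot 4 \left(- \frac{1}{22}\right) + 18 \left(4 \left(- \frac{1}{22}\right)\right)^{3}\right) = 36507 + \left(9 \left(- \frac{2}{11}\right) + 18 \left(- \frac{2}{11}\right)^{3}\right) = 36507 + \left(- \frac{18}{11} + 18 \left(- \frac{8}{1331}\right)\right) = 36507 - \frac{2322}{1331} = \frac{48588495}{1331}$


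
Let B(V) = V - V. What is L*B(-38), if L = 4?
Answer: 0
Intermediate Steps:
B(V) = 0
L*B(-38) = 4*0 = 0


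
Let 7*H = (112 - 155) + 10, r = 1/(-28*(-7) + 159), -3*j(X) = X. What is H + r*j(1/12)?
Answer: -421747/89460 ≈ -4.7144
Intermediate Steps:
j(X) = -X/3
r = 1/355 (r = 1/(196 + 159) = 1/355 ≈ 0.0028169)
H = -33/7 (H = ((112 - 155) + 10)/7 = (-43 + 10)/7 = (⅐)*(-33) = -33/7 ≈ -4.7143)
H + r*j(1/12) = -33/7 + (-⅓/12)/355 = -33/7 + (-⅓*1/12)/355 = -33/7 + (1/355)*(-1/36) = -33/7 - 1/12780 = -421747/89460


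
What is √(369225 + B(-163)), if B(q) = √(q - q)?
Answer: 15*√1641 ≈ 607.64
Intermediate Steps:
B(q) = 0 (B(q) = √0 = 0)
√(369225 + B(-163)) = √(369225 + 0) = √369225 = 15*√1641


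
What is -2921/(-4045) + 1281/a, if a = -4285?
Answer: 1466968/3466565 ≈ 0.42318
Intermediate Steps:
-2921/(-4045) + 1281/a = -2921/(-4045) + 1281/(-4285) = -2921*(-1/4045) + 1281*(-1/4285) = 2921/4045 - 1281/4285 = 1466968/3466565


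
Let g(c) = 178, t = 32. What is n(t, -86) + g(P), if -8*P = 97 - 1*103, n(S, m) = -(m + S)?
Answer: 232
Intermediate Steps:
n(S, m) = -S - m (n(S, m) = -(S + m) = -S - m)
P = ¾ (P = -(97 - 1*103)/8 = -(97 - 103)/8 = -⅛*(-6) = ¾ ≈ 0.75000)
n(t, -86) + g(P) = (-1*32 - 1*(-86)) + 178 = (-32 + 86) + 178 = 54 + 178 = 232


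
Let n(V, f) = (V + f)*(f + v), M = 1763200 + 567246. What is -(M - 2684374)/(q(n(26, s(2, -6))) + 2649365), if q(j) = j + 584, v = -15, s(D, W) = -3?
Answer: 353928/2649535 ≈ 0.13358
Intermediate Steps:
M = 2330446
n(V, f) = (-15 + f)*(V + f) (n(V, f) = (V + f)*(f - 15) = (V + f)*(-15 + f) = (-15 + f)*(V + f))
q(j) = 584 + j
-(M - 2684374)/(q(n(26, s(2, -6))) + 2649365) = -(2330446 - 2684374)/((584 + ((-3)² - 15*26 - 15*(-3) + 26*(-3))) + 2649365) = -(-353928)/((584 + (9 - 390 + 45 - 78)) + 2649365) = -(-353928)/((584 - 414) + 2649365) = -(-353928)/(170 + 2649365) = -(-353928)/2649535 = -1*(-353928/2649535) = 353928/2649535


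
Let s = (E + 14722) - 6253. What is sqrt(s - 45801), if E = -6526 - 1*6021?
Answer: I*sqrt(49879) ≈ 223.34*I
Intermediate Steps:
E = -12547 (E = -6526 - 6021 = -12547)
s = -4078 (s = (-12547 + 14722) - 6253 = 2175 - 6253 = -4078)
sqrt(s - 45801) = sqrt(-4078 - 45801) = sqrt(-49879) = I*sqrt(49879)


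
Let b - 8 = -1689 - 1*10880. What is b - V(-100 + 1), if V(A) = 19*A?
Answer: -10680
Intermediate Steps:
b = -12561 (b = 8 + (-1689 - 1*10880) = 8 + (-1689 - 10880) = 8 - 12569 = -12561)
b - V(-100 + 1) = -12561 - 19*(-100 + 1) = -12561 - 19*(-99) = -12561 - 1*(-1881) = -12561 + 1881 = -10680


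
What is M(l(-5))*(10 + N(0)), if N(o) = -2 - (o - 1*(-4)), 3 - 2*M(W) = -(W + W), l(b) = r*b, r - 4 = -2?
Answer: -34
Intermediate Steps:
r = 2 (r = 4 - 2 = 2)
l(b) = 2*b
M(W) = 3/2 + W (M(W) = 3/2 - (-1)*(W + W)/2 = 3/2 - (-1)*2*W/2 = 3/2 - (-1)*W = 3/2 + W)
N(o) = -6 - o (N(o) = -2 - (o + 4) = -2 - (4 + o) = -2 + (-4 - o) = -6 - o)
M(l(-5))*(10 + N(0)) = (3/2 + 2*(-5))*(10 + (-6 - 1*0)) = (3/2 - 10)*(10 + (-6 + 0)) = -17*(10 - 6)/2 = -17/2*4 = -34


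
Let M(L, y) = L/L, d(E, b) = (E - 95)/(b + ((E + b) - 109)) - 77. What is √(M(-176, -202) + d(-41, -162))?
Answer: 2*I*√1063182/237 ≈ 8.7013*I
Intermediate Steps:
d(E, b) = -77 + (-95 + E)/(-109 + E + 2*b) (d(E, b) = (-95 + E)/(b + (-109 + E + b)) - 77 = (-95 + E)/(-109 + E + 2*b) - 77 = -77 + (-95 + E)/(-109 + E + 2*b))
M(L, y) = 1
√(M(-176, -202) + d(-41, -162)) = √(1 + 2*(4149 - 77*(-162) - 38*(-41))/(-109 - 41 + 2*(-162))) = √(1 + 2*(4149 + 12474 + 1558)/(-109 - 41 - 324)) = √(1 + 2*18181/(-474)) = √(1 + 2*(-1/474)*18181) = √(1 - 18181/237) = √(-17944/237) = 2*I*√1063182/237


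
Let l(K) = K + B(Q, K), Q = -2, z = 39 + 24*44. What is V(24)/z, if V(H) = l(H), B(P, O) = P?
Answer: 22/1095 ≈ 0.020091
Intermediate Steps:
z = 1095 (z = 39 + 1056 = 1095)
l(K) = -2 + K (l(K) = K - 2 = -2 + K)
V(H) = -2 + H
V(24)/z = (-2 + 24)/1095 = 22*(1/1095) = 22/1095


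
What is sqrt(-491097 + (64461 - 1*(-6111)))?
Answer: 15*I*sqrt(1869) ≈ 648.48*I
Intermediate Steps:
sqrt(-491097 + (64461 - 1*(-6111))) = sqrt(-491097 + (64461 + 6111)) = sqrt(-491097 + 70572) = sqrt(-420525) = 15*I*sqrt(1869)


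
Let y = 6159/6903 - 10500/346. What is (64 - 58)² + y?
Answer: 2605547/398073 ≈ 6.5454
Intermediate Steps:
y = -11725081/398073 (y = 6159*(1/6903) - 10500*1/346 = 2053/2301 - 5250/173 = -11725081/398073 ≈ -29.455)
(64 - 58)² + y = (64 - 58)² - 11725081/398073 = 6² - 11725081/398073 = 36 - 11725081/398073 = 2605547/398073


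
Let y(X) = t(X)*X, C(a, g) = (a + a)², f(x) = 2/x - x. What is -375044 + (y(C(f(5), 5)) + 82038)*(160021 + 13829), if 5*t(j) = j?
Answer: 1813877636024/125 ≈ 1.4511e+10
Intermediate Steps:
t(j) = j/5
f(x) = -x + 2/x
C(a, g) = 4*a² (C(a, g) = (2*a)² = 4*a²)
y(X) = X²/5 (y(X) = (X/5)*X = X²/5)
-375044 + (y(C(f(5), 5)) + 82038)*(160021 + 13829) = -375044 + ((4*(-1*5 + 2/5)²)²/5 + 82038)*(160021 + 13829) = -375044 + ((4*(-5 + 2*(⅕))²)²/5 + 82038)*173850 = -375044 + ((4*(-5 + ⅖)²)²/5 + 82038)*173850 = -375044 + ((4*(-23/5)²)²/5 + 82038)*173850 = -375044 + ((4*(529/25))²/5 + 82038)*173850 = -375044 + ((2116/25)²/5 + 82038)*173850 = -375044 + ((⅕)*(4477456/625) + 82038)*173850 = -375044 + (4477456/3125 + 82038)*173850 = -375044 + (260846206/3125)*173850 = -375044 + 1813924516524/125 = 1813877636024/125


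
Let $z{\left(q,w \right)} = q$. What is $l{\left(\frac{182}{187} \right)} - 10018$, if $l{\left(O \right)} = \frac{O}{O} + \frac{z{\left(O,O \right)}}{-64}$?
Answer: $- \frac{59941819}{5984} \approx -10017.0$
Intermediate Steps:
$l{\left(O \right)} = 1 - \frac{O}{64}$ ($l{\left(O \right)} = \frac{O}{O} + \frac{O}{-64} = 1 + O \left(- \frac{1}{64}\right) = 1 - \frac{O}{64}$)
$l{\left(\frac{182}{187} \right)} - 10018 = \left(1 - \frac{182 \cdot \frac{1}{187}}{64}\right) - 10018 = \left(1 - \frac{91}{5984}\right) - 10018 = \frac{5893}{5984} - 10018 = - \frac{59941819}{5984}$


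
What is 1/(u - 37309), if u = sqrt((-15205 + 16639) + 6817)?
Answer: -37309/1391953230 - sqrt(8251)/1391953230 ≈ -2.6869e-5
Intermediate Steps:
u = sqrt(8251) (u = sqrt(1434 + 6817) = sqrt(8251) ≈ 90.835)
1/(u - 37309) = 1/(sqrt(8251) - 37309) = 1/(-37309 + sqrt(8251))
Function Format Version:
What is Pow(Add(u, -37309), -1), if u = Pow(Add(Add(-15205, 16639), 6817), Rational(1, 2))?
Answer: Add(Rational(-37309, 1391953230), Mul(Rational(-1, 1391953230), Pow(8251, Rational(1, 2)))) ≈ -2.6869e-5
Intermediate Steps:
u = Pow(8251, Rational(1, 2)) (u = Pow(Add(1434, 6817), Rational(1, 2)) = Pow(8251, Rational(1, 2)) ≈ 90.835)
Pow(Add(u, -37309), -1) = Pow(Add(Pow(8251, Rational(1, 2)), -37309), -1) = Pow(Add(-37309, Pow(8251, Rational(1, 2))), -1)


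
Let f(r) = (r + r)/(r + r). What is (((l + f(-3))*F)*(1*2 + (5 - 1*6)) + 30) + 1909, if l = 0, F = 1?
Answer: 1940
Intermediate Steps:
f(r) = 1 (f(r) = (2*r)/((2*r)) = (2*r)*(1/(2*r)) = 1)
(((l + f(-3))*F)*(1*2 + (5 - 1*6)) + 30) + 1909 = (((0 + 1)*1)*(1*2 + (5 - 1*6)) + 30) + 1909 = ((1*1)*(2 + (5 - 6)) + 30) + 1909 = (1*(2 - 1) + 30) + 1909 = (1*1 + 30) + 1909 = (1 + 30) + 1909 = 31 + 1909 = 1940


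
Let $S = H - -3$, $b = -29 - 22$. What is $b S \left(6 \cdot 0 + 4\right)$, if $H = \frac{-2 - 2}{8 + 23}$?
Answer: $- \frac{18156}{31} \approx -585.68$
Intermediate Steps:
$H = - \frac{4}{31} \approx -0.12903$
$b = -51$ ($b = -29 - 22 = -51$)
$S = \frac{89}{31}$ ($S = - \frac{4}{31} - -3 = - \frac{4}{31} + 3 = \frac{89}{31} \approx 2.871$)
$b S \left(6 \cdot 0 + 4\right) = \left(-51\right) \frac{89}{31} \left(6 \cdot 0 + 4\right) = - \frac{4539 \left(0 + 4\right)}{31} = \left(- \frac{4539}{31}\right) 4 = - \frac{18156}{31}$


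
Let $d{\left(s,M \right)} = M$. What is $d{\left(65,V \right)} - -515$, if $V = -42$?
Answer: $473$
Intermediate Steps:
$d{\left(65,V \right)} - -515 = -42 - -515 = -42 + 515 = 473$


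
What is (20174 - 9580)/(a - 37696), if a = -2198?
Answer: -5297/19947 ≈ -0.26555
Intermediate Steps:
(20174 - 9580)/(a - 37696) = (20174 - 9580)/(-2198 - 37696) = 10594/(-39894) = 10594*(-1/39894) = -5297/19947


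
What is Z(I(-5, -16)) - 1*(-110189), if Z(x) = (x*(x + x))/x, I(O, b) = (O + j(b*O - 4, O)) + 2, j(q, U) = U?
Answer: 110173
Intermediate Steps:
I(O, b) = 2 + 2*O (I(O, b) = (O + O) + 2 = 2*O + 2 = 2 + 2*O)
Z(x) = 2*x (Z(x) = (x*(2*x))/x = (2*x**2)/x = 2*x)
Z(I(-5, -16)) - 1*(-110189) = 2*(2 + 2*(-5)) - 1*(-110189) = 2*(2 - 10) + 110189 = 2*(-8) + 110189 = -16 + 110189 = 110173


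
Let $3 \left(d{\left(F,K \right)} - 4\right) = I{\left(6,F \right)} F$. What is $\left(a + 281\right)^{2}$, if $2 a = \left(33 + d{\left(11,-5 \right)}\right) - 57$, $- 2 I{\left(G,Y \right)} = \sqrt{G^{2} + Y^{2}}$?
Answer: $\frac{10594501}{144} - \frac{2981 \sqrt{157}}{6} \approx 67348.0$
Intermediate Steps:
$I{\left(G,Y \right)} = - \frac{\sqrt{G^{2} + Y^{2}}}{2}$
$d{\left(F,K \right)} = 4 - \frac{F \sqrt{36 + F^{2}}}{6}$ ($d{\left(F,K \right)} = 4 + \frac{- \frac{\sqrt{6^{2} + F^{2}}}{2} F}{3} = 4 + \frac{- \frac{\sqrt{36 + F^{2}}}{2} F}{3} = 4 + \frac{\left(- \frac{1}{2}\right) F \sqrt{36 + F^{2}}}{3} = 4 - \frac{F \sqrt{36 + F^{2}}}{6}$)
$a = -10 - \frac{11 \sqrt{157}}{12}$ ($a = \frac{\left(33 + \left(4 - \frac{11 \sqrt{36 + 11^{2}}}{6}\right)\right) - 57}{2} = \frac{\left(33 + \left(4 - \frac{11 \sqrt{36 + 121}}{6}\right)\right) - 57}{2} = \frac{\left(33 + \left(4 - \frac{11 \sqrt{157}}{6}\right)\right) - 57}{2} = \frac{\left(37 - \frac{11 \sqrt{157}}{6}\right) - 57}{2} = \frac{-20 - \frac{11 \sqrt{157}}{6}}{2} = -10 - \frac{11 \sqrt{157}}{12} \approx -21.486$)
$\left(a + 281\right)^{2} = \left(\left(-10 - \frac{11 \sqrt{157}}{12}\right) + 281\right)^{2} = \left(271 - \frac{11 \sqrt{157}}{12}\right)^{2}$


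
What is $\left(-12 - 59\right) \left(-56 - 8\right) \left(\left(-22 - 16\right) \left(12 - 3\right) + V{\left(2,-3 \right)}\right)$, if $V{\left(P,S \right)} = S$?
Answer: $-1567680$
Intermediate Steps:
$\left(-12 - 59\right) \left(-56 - 8\right) \left(\left(-22 - 16\right) \left(12 - 3\right) + V{\left(2,-3 \right)}\right) = \left(-12 - 59\right) \left(-56 - 8\right) \left(\left(-22 - 16\right) \left(12 - 3\right) - 3\right) = - 71 \left(- 64 \left(\left(-38\right) 9 - 3\right)\right) = - 71 \left(- 64 \left(-342 - 3\right)\right) = - 71 \left(\left(-64\right) \left(-345\right)\right) = \left(-71\right) 22080 = -1567680$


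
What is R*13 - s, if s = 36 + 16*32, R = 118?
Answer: 986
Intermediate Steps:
s = 548 (s = 36 + 512 = 548)
R*13 - s = 118*13 - 1*548 = 1534 - 548 = 986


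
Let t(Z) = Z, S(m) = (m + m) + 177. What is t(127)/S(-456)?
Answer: -127/735 ≈ -0.17279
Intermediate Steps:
S(m) = 177 + 2*m (S(m) = 2*m + 177 = 177 + 2*m)
t(127)/S(-456) = 127/(177 + 2*(-456)) = 127/(177 - 912) = 127/(-735) = 127*(-1/735) = -127/735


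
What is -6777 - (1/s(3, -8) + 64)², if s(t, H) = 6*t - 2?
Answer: -2785537/256 ≈ -10881.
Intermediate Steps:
s(t, H) = -2 + 6*t
-6777 - (1/s(3, -8) + 64)² = -6777 - (1/(-2 + 6*3) + 64)² = -6777 - (1/(-2 + 18) + 64)² = -6777 - (1/16 + 64)² = -6777 - (1025/16)² = -6777 - 1*1050625/256 = -6777 - 1050625/256 = -2785537/256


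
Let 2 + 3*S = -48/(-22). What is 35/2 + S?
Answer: 1159/66 ≈ 17.561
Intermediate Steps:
S = 2/33 (S = -⅔ + (-48/(-22))/3 = -⅔ + (-48*(-1/22))/3 = -⅔ + (⅓)*(24/11) = -⅔ + 8/11 = 2/33 ≈ 0.060606)
35/2 + S = 35/2 + 2/33 = 1159/66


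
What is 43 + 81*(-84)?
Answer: -6761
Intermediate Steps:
43 + 81*(-84) = 43 - 6804 = -6761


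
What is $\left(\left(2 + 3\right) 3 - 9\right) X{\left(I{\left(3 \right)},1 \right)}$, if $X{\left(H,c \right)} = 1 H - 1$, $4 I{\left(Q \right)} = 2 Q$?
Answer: $3$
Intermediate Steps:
$I{\left(Q \right)} = \frac{Q}{2}$ ($I{\left(Q \right)} = \frac{2 Q}{4} = \frac{Q}{2}$)
$X{\left(H,c \right)} = -1 + H$ ($X{\left(H,c \right)} = H - 1 = -1 + H$)
$\left(\left(2 + 3\right) 3 - 9\right) X{\left(I{\left(3 \right)},1 \right)} = \left(\left(2 + 3\right) 3 - 9\right) \left(-1 + \frac{1}{2} \cdot 3\right) = \left(5 \cdot 3 - 9\right) \left(-1 + \frac{3}{2}\right) = \left(15 - 9\right) \frac{1}{2} = 6 \cdot \frac{1}{2} = 3$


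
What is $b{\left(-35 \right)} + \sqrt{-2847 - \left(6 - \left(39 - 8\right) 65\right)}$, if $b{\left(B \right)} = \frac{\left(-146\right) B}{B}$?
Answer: $-146 + i \sqrt{838} \approx -146.0 + 28.948 i$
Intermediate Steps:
$b{\left(B \right)} = -146$
$b{\left(-35 \right)} + \sqrt{-2847 - \left(6 - \left(39 - 8\right) 65\right)} = -146 + \sqrt{-2847 - \left(6 - \left(39 - 8\right) 65\right)} = -146 + \sqrt{-2847 + \left(-6 + 31 \cdot 65\right)} = -146 + \sqrt{-2847 + \left(-6 + 2015\right)} = -146 + \sqrt{-2847 + 2009} = -146 + \sqrt{-838} = -146 + i \sqrt{838}$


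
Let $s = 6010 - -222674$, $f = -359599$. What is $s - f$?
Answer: $588283$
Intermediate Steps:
$s = 228684$ ($s = 6010 + 222674 = 228684$)
$s - f = 228684 - -359599 = 228684 + 359599 = 588283$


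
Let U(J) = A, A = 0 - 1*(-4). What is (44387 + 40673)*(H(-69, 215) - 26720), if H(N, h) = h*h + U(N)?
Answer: 1659435540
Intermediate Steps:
A = 4 (A = 0 + 4 = 4)
U(J) = 4
H(N, h) = 4 + h² (H(N, h) = h*h + 4 = h² + 4 = 4 + h²)
(44387 + 40673)*(H(-69, 215) - 26720) = (44387 + 40673)*((4 + 215²) - 26720) = 85060*((4 + 46225) - 26720) = 85060*(46229 - 26720) = 85060*19509 = 1659435540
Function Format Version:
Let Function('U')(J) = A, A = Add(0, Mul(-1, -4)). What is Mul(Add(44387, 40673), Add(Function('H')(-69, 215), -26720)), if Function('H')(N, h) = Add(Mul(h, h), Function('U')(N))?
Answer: 1659435540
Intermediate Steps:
A = 4 (A = Add(0, 4) = 4)
Function('U')(J) = 4
Function('H')(N, h) = Add(4, Pow(h, 2)) (Function('H')(N, h) = Add(Mul(h, h), 4) = Add(Pow(h, 2), 4) = Add(4, Pow(h, 2)))
Mul(Add(44387, 40673), Add(Function('H')(-69, 215), -26720)) = Mul(Add(44387, 40673), Add(Add(4, Pow(215, 2)), -26720)) = Mul(85060, Add(Add(4, 46225), -26720)) = Mul(85060, Add(46229, -26720)) = Mul(85060, 19509) = 1659435540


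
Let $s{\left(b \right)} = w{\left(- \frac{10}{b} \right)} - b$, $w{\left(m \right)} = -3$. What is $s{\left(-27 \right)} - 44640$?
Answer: $-44616$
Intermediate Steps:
$s{\left(b \right)} = -3 - b$
$s{\left(-27 \right)} - 44640 = \left(-3 - -27\right) - 44640 = \left(-3 + 27\right) - 44640 = 24 - 44640 = -44616$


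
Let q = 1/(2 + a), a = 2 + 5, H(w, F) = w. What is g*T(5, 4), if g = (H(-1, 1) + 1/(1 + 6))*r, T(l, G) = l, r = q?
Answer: -10/21 ≈ -0.47619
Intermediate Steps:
a = 7
q = 1/9 (q = 1/(2 + 7) = 1/9 ≈ 0.11111)
r = 1/9 ≈ 0.11111
g = -2/21 (g = (-1 + 1/(1 + 6))*(1/9) = (-1 + 1/7)*(1/9) = -6/7*1/9 = -2/21 ≈ -0.095238)
g*T(5, 4) = -2/21*5 = -10/21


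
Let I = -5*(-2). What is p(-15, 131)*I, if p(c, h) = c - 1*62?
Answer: -770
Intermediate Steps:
p(c, h) = -62 + c (p(c, h) = c - 62 = -62 + c)
I = 10
p(-15, 131)*I = (-62 - 15)*10 = -77*10 = -770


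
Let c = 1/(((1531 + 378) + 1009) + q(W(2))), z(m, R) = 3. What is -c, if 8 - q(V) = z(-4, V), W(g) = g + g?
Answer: -1/2923 ≈ -0.00034211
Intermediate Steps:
W(g) = 2*g
q(V) = 5 (q(V) = 8 - 1*3 = 8 - 3 = 5)
c = 1/2923 (c = 1/(((1531 + 378) + 1009) + 5) = 1/((1909 + 1009) + 5) = 1/(2918 + 5) = 1/2923 ≈ 0.00034211)
-c = -1*1/2923 = -1/2923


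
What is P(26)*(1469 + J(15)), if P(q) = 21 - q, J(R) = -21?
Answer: -7240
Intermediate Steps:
P(26)*(1469 + J(15)) = (21 - 1*26)*(1469 - 21) = (21 - 26)*1448 = -5*1448 = -7240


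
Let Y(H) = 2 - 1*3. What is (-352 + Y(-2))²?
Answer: 124609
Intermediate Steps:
Y(H) = -1 (Y(H) = 2 - 3 = -1)
(-352 + Y(-2))² = (-352 - 1)² = (-353)² = 124609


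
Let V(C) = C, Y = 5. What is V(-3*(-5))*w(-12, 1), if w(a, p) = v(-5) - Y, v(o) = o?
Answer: -150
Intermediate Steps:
w(a, p) = -10 (w(a, p) = -5 - 1*5 = -5 - 5 = -10)
V(-3*(-5))*w(-12, 1) = -3*(-5)*(-10) = 15*(-10) = -150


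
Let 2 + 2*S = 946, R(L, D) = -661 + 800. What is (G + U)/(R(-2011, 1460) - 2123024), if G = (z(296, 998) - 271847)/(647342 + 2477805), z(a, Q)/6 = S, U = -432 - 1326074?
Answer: 4145526515397/6634327689095 ≈ 0.62486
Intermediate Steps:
R(L, D) = 139
S = 472 (S = -1 + (1/2)*946 = -1 + 473 = 472)
U = -1326506
z(a, Q) = 2832 (z(a, Q) = 6*472 = 2832)
G = -269015/3125147 (G = (2832 - 271847)/(647342 + 2477805) = -269015/3125147 ≈ -0.086081)
(G + U)/(R(-2011, 1460) - 2123024) = (-269015/3125147 - 1326506)/(139 - 2123024) = -4145526515397/3125147/(-2122885) = -4145526515397/3125147*(-1/2122885) = 4145526515397/6634327689095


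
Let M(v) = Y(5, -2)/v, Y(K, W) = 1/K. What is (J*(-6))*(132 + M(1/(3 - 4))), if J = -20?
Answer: 15816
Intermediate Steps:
M(v) = 1/(5*v)
(J*(-6))*(132 + M(1/(3 - 4))) = (-20*(-6))*(132 + 1/(5*(1/(3 - 4)))) = 120*(132 + 1/(5*(1/(-1)))) = 120*(132 + (1/5)/(-1)) = 120*(132 + (1/5)*(-1)) = 120*(132 - 1/5) = 120*(659/5) = 15816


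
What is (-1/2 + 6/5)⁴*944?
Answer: 141659/625 ≈ 226.65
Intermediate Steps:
(-1/2 + 6/5)⁴*944 = (-1*½ + 6*(⅕))⁴*944 = (-½ + 6/5)⁴*944 = (7/10)⁴*944 = (2401/10000)*944 = 141659/625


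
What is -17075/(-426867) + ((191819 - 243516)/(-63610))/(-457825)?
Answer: 497240321125451/12431326743732750 ≈ 0.039999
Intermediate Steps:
-17075/(-426867) + ((191819 - 243516)/(-63610))/(-457825) = -17075*(-1/426867) - 51697*(-1/63610)*(-1/457825) = 17075/426867 + (51697/63610)*(-1/457825) = 17075/426867 - 51697/29122248250 = 497240321125451/12431326743732750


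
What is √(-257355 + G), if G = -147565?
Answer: 2*I*√101230 ≈ 636.33*I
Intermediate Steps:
√(-257355 + G) = √(-257355 - 147565) = √(-404920) = 2*I*√101230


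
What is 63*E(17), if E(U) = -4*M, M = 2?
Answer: -504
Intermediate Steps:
E(U) = -8 (E(U) = -4*2 = -8)
63*E(17) = 63*(-8) = -504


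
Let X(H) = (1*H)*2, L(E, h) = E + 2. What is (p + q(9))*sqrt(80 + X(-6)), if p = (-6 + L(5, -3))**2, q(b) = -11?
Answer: -20*sqrt(17) ≈ -82.462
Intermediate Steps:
L(E, h) = 2 + E
X(H) = 2*H (X(H) = H*2 = 2*H)
p = 1 (p = (-6 + (2 + 5))**2 = (-6 + 7)**2 = 1**2 = 1)
(p + q(9))*sqrt(80 + X(-6)) = (1 - 11)*sqrt(80 + 2*(-6)) = -10*sqrt(80 - 12) = -20*sqrt(17)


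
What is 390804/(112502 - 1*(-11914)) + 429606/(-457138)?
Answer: 5216729119/2369803392 ≈ 2.2013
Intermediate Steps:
390804/(112502 - 1*(-11914)) + 429606/(-457138) = 390804/(112502 + 11914) + 429606*(-1/457138) = 390804/124416 - 214803/228569 = 390804*(1/124416) - 214803/228569 = 32567/10368 - 214803/228569 = 5216729119/2369803392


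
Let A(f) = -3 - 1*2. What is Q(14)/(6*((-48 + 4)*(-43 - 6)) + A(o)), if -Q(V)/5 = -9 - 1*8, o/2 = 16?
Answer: 85/12931 ≈ 0.0065733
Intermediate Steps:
o = 32 (o = 2*16 = 32)
A(f) = -5 (A(f) = -3 - 2 = -5)
Q(V) = 85 (Q(V) = -5*(-9 - 1*8) = -5*(-9 - 8) = -5*(-17) = 85)
Q(14)/(6*((-48 + 4)*(-43 - 6)) + A(o)) = 85/(6*((-48 + 4)*(-43 - 6)) - 5) = 85/(6*(-44*(-49)) - 5) = 85/(6*2156 - 5) = 85/(12936 - 5) = 85/12931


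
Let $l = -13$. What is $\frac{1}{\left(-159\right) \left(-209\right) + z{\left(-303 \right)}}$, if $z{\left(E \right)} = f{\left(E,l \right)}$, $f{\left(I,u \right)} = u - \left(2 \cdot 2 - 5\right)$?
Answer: $\frac{1}{33219} \approx 3.0103 \cdot 10^{-5}$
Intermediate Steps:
$f{\left(I,u \right)} = 1 + u$ ($f{\left(I,u \right)} = u - \left(4 - 5\right) = u - -1 = u + 1 = 1 + u$)
$z{\left(E \right)} = -12$ ($z{\left(E \right)} = 1 - 13 = -12$)
$\frac{1}{\left(-159\right) \left(-209\right) + z{\left(-303 \right)}} = \frac{1}{\left(-159\right) \left(-209\right) - 12} = \frac{1}{33231 - 12} = \frac{1}{33219}$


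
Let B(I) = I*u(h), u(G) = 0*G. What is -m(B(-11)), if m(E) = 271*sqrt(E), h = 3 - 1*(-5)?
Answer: 0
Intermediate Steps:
h = 8 (h = 3 + 5 = 8)
u(G) = 0
B(I) = 0 (B(I) = I*0 = 0)
-m(B(-11)) = -271*sqrt(0) = -271*0 = -1*0 = 0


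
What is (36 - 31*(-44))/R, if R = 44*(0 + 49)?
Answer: 50/77 ≈ 0.64935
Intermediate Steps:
R = 2156 (R = 44*49 = 2156)
(36 - 31*(-44))/R = (36 - 31*(-44))/2156 = (36 + 1364)*(1/2156) = 1400*(1/2156) = 50/77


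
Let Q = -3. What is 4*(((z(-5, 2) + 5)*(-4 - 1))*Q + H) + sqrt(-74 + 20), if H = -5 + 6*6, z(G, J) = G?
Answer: 124 + 3*I*sqrt(6) ≈ 124.0 + 7.3485*I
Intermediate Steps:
H = 31 (H = -5 + 36 = 31)
4*(((z(-5, 2) + 5)*(-4 - 1))*Q + H) + sqrt(-74 + 20) = 4*(((-5 + 5)*(-4 - 1))*(-3) + 31) + sqrt(-74 + 20) = 4*((0*(-5))*(-3) + 31) + sqrt(-54) = 4*(0*(-3) + 31) + 3*I*sqrt(6) = 4*(0 + 31) + 3*I*sqrt(6) = 4*31 + 3*I*sqrt(6) = 124 + 3*I*sqrt(6)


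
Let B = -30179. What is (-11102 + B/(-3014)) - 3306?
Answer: -43395533/3014 ≈ -14398.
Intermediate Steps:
(-11102 + B/(-3014)) - 3306 = (-11102 - 30179/(-3014)) - 3306 = (-11102 - 30179*(-1/3014)) - 3306 = (-11102 + 30179/3014) - 3306 = -33431249/3014 - 3306 = -43395533/3014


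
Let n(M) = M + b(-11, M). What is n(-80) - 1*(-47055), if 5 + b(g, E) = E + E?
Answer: 46810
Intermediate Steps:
b(g, E) = -5 + 2*E (b(g, E) = -5 + (E + E) = -5 + 2*E)
n(M) = -5 + 3*M (n(M) = M + (-5 + 2*M) = -5 + 3*M)
n(-80) - 1*(-47055) = (-5 + 3*(-80)) - 1*(-47055) = (-5 - 240) + 47055 = -245 + 47055 = 46810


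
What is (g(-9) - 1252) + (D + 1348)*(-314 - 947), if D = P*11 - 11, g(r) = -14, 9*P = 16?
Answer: -15406943/9 ≈ -1.7119e+6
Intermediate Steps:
P = 16/9 (P = (1/9)*16 = 16/9 ≈ 1.7778)
D = 77/9 (D = (16/9)*11 - 11 = 176/9 - 11 = 77/9 ≈ 8.5556)
(g(-9) - 1252) + (D + 1348)*(-314 - 947) = (-14 - 1252) + (77/9 + 1348)*(-314 - 947) = -1266 + (12209/9)*(-1261) = -1266 - 15395549/9 = -15406943/9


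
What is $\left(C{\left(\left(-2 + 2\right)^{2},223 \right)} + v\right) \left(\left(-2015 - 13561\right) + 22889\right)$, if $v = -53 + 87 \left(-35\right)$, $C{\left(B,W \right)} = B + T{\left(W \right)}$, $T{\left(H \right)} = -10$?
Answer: $-22728804$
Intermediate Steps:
$C{\left(B,W \right)} = -10 + B$ ($C{\left(B,W \right)} = B - 10 = -10 + B$)
$v = -3098$ ($v = -53 - 3045 = -3098$)
$\left(C{\left(\left(-2 + 2\right)^{2},223 \right)} + v\right) \left(\left(-2015 - 13561\right) + 22889\right) = \left(\left(-10 + \left(-2 + 2\right)^{2}\right) - 3098\right) \left(\left(-2015 - 13561\right) + 22889\right) = \left(\left(-10 + 0^{2}\right) - 3098\right) \left(\left(-2015 - 13561\right) + 22889\right) = \left(\left(-10 + 0\right) - 3098\right) \left(-15576 + 22889\right) = \left(-10 - 3098\right) 7313 = \left(-3108\right) 7313 = -22728804$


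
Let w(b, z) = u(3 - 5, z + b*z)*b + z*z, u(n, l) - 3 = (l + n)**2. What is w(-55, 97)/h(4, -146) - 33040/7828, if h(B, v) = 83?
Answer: -2955381371072/162431 ≈ -1.8195e+7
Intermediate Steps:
u(n, l) = 3 + (l + n)**2
w(b, z) = z**2 + b*(3 + (-2 + z + b*z)**2) (w(b, z) = (3 + ((z + b*z) + (3 - 5))**2)*b + z*z = (3 + ((z + b*z) - 2)**2)*b + z**2 = (3 + (-2 + z + b*z)**2)*b + z**2 = b*(3 + (-2 + z + b*z)**2) + z**2 = z**2 + b*(3 + (-2 + z + b*z)**2))
w(-55, 97)/h(4, -146) - 33040/7828 = (97**2 - 55*(3 + (-2 + 97*(1 - 55))**2))/83 - 33040/7828 = (9409 - 55*(3 + (-2 + 97*(-54))**2))*(1/83) - 33040*1/7828 = (9409 - 55*(3 + (-2 - 5238)**2))*(1/83) - 8260/1957 = (9409 - 55*(3 + (-5240)**2))*(1/83) - 8260/1957 = (9409 - 55*(3 + 27457600))*(1/83) - 8260/1957 = (9409 - 55*27457603)*(1/83) - 8260/1957 = (9409 - 1510168165)*(1/83) - 8260/1957 = -1510158756*1/83 - 8260/1957 = -1510158756/83 - 8260/1957 = -2955381371072/162431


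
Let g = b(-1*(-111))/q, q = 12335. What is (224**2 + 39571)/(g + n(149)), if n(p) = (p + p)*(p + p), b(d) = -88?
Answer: 1107029245/1095397252 ≈ 1.0106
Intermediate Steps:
n(p) = 4*p**2 (n(p) = (2*p)*(2*p) = 4*p**2)
g = -88/12335 ≈ -0.0071342
(224**2 + 39571)/(g + n(149)) = (224**2 + 39571)/(-88/12335 + 4*149**2) = (50176 + 39571)/(-88/12335 + 4*22201) = 89747/(-88/12335 + 88804) = 89747/(1095397252/12335) = 89747*(12335/1095397252) = 1107029245/1095397252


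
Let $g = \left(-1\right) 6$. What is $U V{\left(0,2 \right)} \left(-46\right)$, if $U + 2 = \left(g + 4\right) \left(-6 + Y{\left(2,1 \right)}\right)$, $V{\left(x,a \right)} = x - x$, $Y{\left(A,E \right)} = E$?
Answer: $0$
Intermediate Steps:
$g = -6$
$V{\left(x,a \right)} = 0$
$U = 8$ ($U = -2 + \left(-6 + 4\right) \left(-6 + 1\right) = -2 - -10 = -2 + 10 = 8$)
$U V{\left(0,2 \right)} \left(-46\right) = 8 \cdot 0 \left(-46\right) = 0 \left(-46\right) = 0$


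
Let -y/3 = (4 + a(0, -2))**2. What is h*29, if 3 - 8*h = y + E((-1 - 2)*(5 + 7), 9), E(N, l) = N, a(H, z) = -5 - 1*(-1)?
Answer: 1131/8 ≈ 141.38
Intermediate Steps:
a(H, z) = -4 (a(H, z) = -5 + 1 = -4)
y = 0 (y = -3*(4 - 4)**2 = -3*0**2 = -3*0 = 0)
h = 39/8 (h = 3/8 - (0 + (-1 - 2)*(5 + 7))/8 = 3/8 - (0 - 3*12)/8 = 3/8 - (0 - 36)/8 = 3/8 - 1/8*(-36) = 3/8 + 9/2 = 39/8 ≈ 4.8750)
h*29 = (39/8)*29 = 1131/8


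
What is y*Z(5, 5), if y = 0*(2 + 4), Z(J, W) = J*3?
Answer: 0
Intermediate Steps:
Z(J, W) = 3*J
y = 0 (y = 0*6 = 0)
y*Z(5, 5) = 0*(3*5) = 0*15 = 0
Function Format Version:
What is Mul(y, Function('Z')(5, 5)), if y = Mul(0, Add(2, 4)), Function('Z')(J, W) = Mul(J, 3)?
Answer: 0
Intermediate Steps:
Function('Z')(J, W) = Mul(3, J)
y = 0 (y = Mul(0, 6) = 0)
Mul(y, Function('Z')(5, 5)) = Mul(0, Mul(3, 5)) = Mul(0, 15) = 0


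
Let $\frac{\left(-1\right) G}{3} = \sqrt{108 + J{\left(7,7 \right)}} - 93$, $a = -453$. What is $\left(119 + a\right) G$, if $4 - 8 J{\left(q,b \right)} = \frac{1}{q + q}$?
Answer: $-93186 + \frac{501 \sqrt{85057}}{14} \approx -82749.0$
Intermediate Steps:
$J{\left(q,b \right)} = \frac{1}{2} - \frac{1}{16 q}$ ($J{\left(q,b \right)} = \frac{1}{2} - \frac{1}{8 \left(q + q\right)} = \frac{1}{2} - \frac{1}{8 \cdot 2 q} = \frac{1}{2} - \frac{\frac{1}{2} \frac{1}{q}}{8} = \frac{1}{2} - \frac{1}{16 q}$)
$G = 279 - \frac{3 \sqrt{85057}}{28}$ ($G = - 3 \left(\sqrt{108 + \frac{-1 + 8 \cdot 7}{16 \cdot 7}} - 93\right) = - 3 \left(\sqrt{108 + \frac{1}{16} \cdot \frac{1}{7} \left(-1 + 56\right)} - 93\right) = - 3 \left(\sqrt{108 + \frac{1}{16} \cdot \frac{1}{7} \cdot 55} - 93\right) = - 3 \left(\sqrt{108 + \frac{55}{112}} - 93\right) = - 3 \left(\sqrt{\frac{12151}{112}} - 93\right) = - 3 \left(\frac{\sqrt{85057}}{28} - 93\right) = - 3 \left(-93 + \frac{\sqrt{85057}}{28}\right) = 279 - \frac{3 \sqrt{85057}}{28} \approx 247.75$)
$\left(119 + a\right) G = \left(119 - 453\right) \left(279 - \frac{3 \sqrt{85057}}{28}\right) = - 334 \left(279 - \frac{3 \sqrt{85057}}{28}\right) = -93186 + \frac{501 \sqrt{85057}}{14}$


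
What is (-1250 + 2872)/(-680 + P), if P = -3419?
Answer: -1622/4099 ≈ -0.39571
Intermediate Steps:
(-1250 + 2872)/(-680 + P) = (-1250 + 2872)/(-680 - 3419) = 1622/(-4099) = 1622*(-1/4099) = -1622/4099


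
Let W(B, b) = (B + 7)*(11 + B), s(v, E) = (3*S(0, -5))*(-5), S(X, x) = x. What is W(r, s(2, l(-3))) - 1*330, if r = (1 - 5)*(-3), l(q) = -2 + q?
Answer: 107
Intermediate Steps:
s(v, E) = 75 (s(v, E) = (3*(-5))*(-5) = -15*(-5) = 75)
r = 12 (r = -4*(-3) = 12)
W(B, b) = (7 + B)*(11 + B)
W(r, s(2, l(-3))) - 1*330 = (77 + 12² + 18*12) - 1*330 = (77 + 144 + 216) - 330 = 437 - 330 = 107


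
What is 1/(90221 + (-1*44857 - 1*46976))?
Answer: -1/1612 ≈ -0.00062035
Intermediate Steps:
1/(90221 + (-1*44857 - 1*46976)) = 1/(90221 + (-44857 - 46976)) = 1/(90221 - 91833) = 1/(-1612) = -1/1612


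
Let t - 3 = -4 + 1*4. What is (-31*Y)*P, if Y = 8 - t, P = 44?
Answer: -6820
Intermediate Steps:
t = 3 (t = 3 + (-4 + 1*4) = 3 + (-4 + 4) = 3 + 0 = 3)
Y = 5 (Y = 8 - 1*3 = 8 - 3 = 5)
(-31*Y)*P = -31*5*44 = -155*44 = -6820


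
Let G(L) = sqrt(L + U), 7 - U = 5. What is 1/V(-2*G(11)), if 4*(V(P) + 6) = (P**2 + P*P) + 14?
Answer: 2/47 ≈ 0.042553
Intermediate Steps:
U = 2 (U = 7 - 1*5 = 7 - 5 = 2)
G(L) = sqrt(2 + L) (G(L) = sqrt(L + 2) = sqrt(2 + L))
V(P) = -5/2 + P**2/2 (V(P) = -6 + ((P**2 + P*P) + 14)/4 = -6 + ((P**2 + P**2) + 14)/4 = -6 + (2*P**2 + 14)/4 = -6 + (14 + 2*P**2)/4 = -6 + (7/2 + P**2/2) = -5/2 + P**2/2)
1/V(-2*G(11)) = 1/(-5/2 + (-2*sqrt(2 + 11))**2/2) = 1/(-5/2 + (-2*sqrt(13))**2/2) = 1/(-5/2 + (1/2)*52) = 1/(-5/2 + 26) = 1/(47/2) = 2/47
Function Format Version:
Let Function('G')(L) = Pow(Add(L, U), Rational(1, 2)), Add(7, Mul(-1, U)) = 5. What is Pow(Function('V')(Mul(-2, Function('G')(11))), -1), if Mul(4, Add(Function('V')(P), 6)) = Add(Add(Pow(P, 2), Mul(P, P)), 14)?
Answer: Rational(2, 47) ≈ 0.042553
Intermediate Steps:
U = 2 (U = Add(7, Mul(-1, 5)) = Add(7, -5) = 2)
Function('G')(L) = Pow(Add(2, L), Rational(1, 2)) (Function('G')(L) = Pow(Add(L, 2), Rational(1, 2)) = Pow(Add(2, L), Rational(1, 2)))
Function('V')(P) = Add(Rational(-5, 2), Mul(Rational(1, 2), Pow(P, 2))) (Function('V')(P) = Add(-6, Mul(Rational(1, 4), Add(Add(Pow(P, 2), Mul(P, P)), 14))) = Add(-6, Mul(Rational(1, 4), Add(Add(Pow(P, 2), Pow(P, 2)), 14))) = Add(-6, Mul(Rational(1, 4), Add(Mul(2, Pow(P, 2)), 14))) = Add(-6, Mul(Rational(1, 4), Add(14, Mul(2, Pow(P, 2))))) = Add(-6, Add(Rational(7, 2), Mul(Rational(1, 2), Pow(P, 2)))) = Add(Rational(-5, 2), Mul(Rational(1, 2), Pow(P, 2))))
Pow(Function('V')(Mul(-2, Function('G')(11))), -1) = Pow(Add(Rational(-5, 2), Mul(Rational(1, 2), Pow(Mul(-2, Pow(Add(2, 11), Rational(1, 2))), 2))), -1) = Pow(Add(Rational(-5, 2), Mul(Rational(1, 2), Pow(Mul(-2, Pow(13, Rational(1, 2))), 2))), -1) = Pow(Add(Rational(-5, 2), Mul(Rational(1, 2), 52)), -1) = Pow(Add(Rational(-5, 2), 26), -1) = Pow(Rational(47, 2), -1) = Rational(2, 47)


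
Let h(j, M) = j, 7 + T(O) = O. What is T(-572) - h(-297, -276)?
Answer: -282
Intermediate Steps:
T(O) = -7 + O
T(-572) - h(-297, -276) = (-7 - 572) - 1*(-297) = -579 + 297 = -282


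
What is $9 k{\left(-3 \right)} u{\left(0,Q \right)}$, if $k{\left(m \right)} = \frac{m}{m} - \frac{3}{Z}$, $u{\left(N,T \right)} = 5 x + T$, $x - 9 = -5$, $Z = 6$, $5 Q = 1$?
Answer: $\frac{909}{10} \approx 90.9$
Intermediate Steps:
$Q = \frac{1}{5}$ ($Q = \frac{1}{5} \cdot 1 = \frac{1}{5} \approx 0.2$)
$x = 4$ ($x = 9 - 5 = 4$)
$u{\left(N,T \right)} = 20 + T$ ($u{\left(N,T \right)} = 5 \cdot 4 + T = 20 + T$)
$k{\left(m \right)} = \frac{1}{2}$ ($k{\left(m \right)} = \frac{m}{m} - \frac{3}{6} = 1 - \frac{1}{2} = \frac{1}{2}$)
$9 k{\left(-3 \right)} u{\left(0,Q \right)} = 9 \cdot \frac{1}{2} \left(20 + \frac{1}{5}\right) = \frac{9}{2} \cdot \frac{101}{5} = \frac{909}{10}$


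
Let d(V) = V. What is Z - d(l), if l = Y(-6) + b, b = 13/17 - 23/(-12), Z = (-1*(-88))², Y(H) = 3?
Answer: 1578617/204 ≈ 7738.3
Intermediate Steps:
Z = 7744 (Z = 88² = 7744)
b = 547/204 (b = 13*(1/17) - 23*(-1/12) = 13/17 + 23/12 = 547/204 ≈ 2.6814)
l = 1159/204 (l = 3 + 547/204 = 1159/204 ≈ 5.6814)
Z - d(l) = 7744 - 1*1159/204 = 7744 - 1159/204 = 1578617/204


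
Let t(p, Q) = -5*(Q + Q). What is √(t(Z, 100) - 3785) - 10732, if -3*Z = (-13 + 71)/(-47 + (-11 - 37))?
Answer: -10732 + I*√4785 ≈ -10732.0 + 69.174*I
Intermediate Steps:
Z = 58/285 (Z = -(-13 + 71)/(3*(-47 + (-11 - 37))) = -58/(3*(-47 - 48)) = -58/(3*(-95)) = -58*(-1)/(3*95) = -⅓*(-58/95) = 58/285 ≈ 0.20351)
t(p, Q) = -10*Q
√(t(Z, 100) - 3785) - 10732 = √(-10*100 - 3785) - 10732 = √(-1000 - 3785) - 10732 = √(-4785) - 10732 = I*√4785 - 10732 = -10732 + I*√4785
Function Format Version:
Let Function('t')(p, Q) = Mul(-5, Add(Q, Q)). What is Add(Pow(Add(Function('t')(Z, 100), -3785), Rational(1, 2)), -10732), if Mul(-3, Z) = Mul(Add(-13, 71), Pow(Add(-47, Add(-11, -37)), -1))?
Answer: Add(-10732, Mul(I, Pow(4785, Rational(1, 2)))) ≈ Add(-10732., Mul(69.174, I))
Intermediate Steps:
Z = Rational(58, 285) (Z = Mul(Rational(-1, 3), Mul(Add(-13, 71), Pow(Add(-47, Add(-11, -37)), -1))) = Mul(Rational(-1, 3), Mul(58, Pow(Add(-47, -48), -1))) = Mul(Rational(-1, 3), Mul(58, Pow(-95, -1))) = Mul(Rational(-1, 3), Mul(58, Rational(-1, 95))) = Mul(Rational(-1, 3), Rational(-58, 95)) = Rational(58, 285) ≈ 0.20351)
Function('t')(p, Q) = Mul(-10, Q) (Function('t')(p, Q) = Mul(-5, Mul(2, Q)) = Mul(-10, Q))
Add(Pow(Add(Function('t')(Z, 100), -3785), Rational(1, 2)), -10732) = Add(Pow(Add(Mul(-10, 100), -3785), Rational(1, 2)), -10732) = Add(Pow(Add(-1000, -3785), Rational(1, 2)), -10732) = Add(Pow(-4785, Rational(1, 2)), -10732) = Add(Mul(I, Pow(4785, Rational(1, 2))), -10732) = Add(-10732, Mul(I, Pow(4785, Rational(1, 2))))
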